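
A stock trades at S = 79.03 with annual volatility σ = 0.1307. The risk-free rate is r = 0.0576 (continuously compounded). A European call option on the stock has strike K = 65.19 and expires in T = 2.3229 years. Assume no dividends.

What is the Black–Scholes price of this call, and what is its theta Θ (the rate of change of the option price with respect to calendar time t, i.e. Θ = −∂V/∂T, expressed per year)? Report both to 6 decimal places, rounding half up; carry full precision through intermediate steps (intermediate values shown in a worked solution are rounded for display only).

price = 22.286883
Θ = -3.379860

σ√T = 0.1307·√2.3229 = 0.199201
d₁ = (ln(S/K) + (r+σ²/2)T) / (σ√T) = (ln(79.03/65.19) + (0.0576+0.1307²/2)·2.3229) / 0.199201 = (0.192521 + 0.153639) / 0.199201 = 1.737750
d₂ = d₁ − σ√T = 1.737750 − 0.199201 = 1.538549
e^{−rT} = e^{−0.0576·2.3229} = 0.874766
N(d₁) = 0.958873,  N(d₂) = 0.938043
Call price V = S·N(d₁) − K·e^{−rT}·N(d₂) = 75.779696 − 53.492814 = 22.286883
φ(d₁) = (1/√(2π))·e^{−d₁²/2} = 0.088140
Θ = −S·φ(d₁)·σ/(2√T) − r·K·e^{−rT}·N(d₂) = −0.298674 − 3.081186 = -3.379860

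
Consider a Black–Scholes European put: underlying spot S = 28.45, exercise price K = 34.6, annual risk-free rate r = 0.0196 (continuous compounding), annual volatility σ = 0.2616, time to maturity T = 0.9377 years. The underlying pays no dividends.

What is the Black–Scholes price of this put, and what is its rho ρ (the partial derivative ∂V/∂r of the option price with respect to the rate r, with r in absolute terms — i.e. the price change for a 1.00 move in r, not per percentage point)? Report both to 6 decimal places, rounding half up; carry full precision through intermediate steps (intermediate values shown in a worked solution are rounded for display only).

price = 6.639986
ρ = -25.348689

σ√T = 0.2616·√0.9377 = 0.253320
d₁ = (ln(S/K) + (r+σ²/2)T) / (σ√T) = (ln(28.45/34.6) + (0.0196+0.2616²/2)·0.9377) / 0.253320 = (-0.195706 + 0.050464) / 0.253320 = -0.573350
d₂ = d₁ − σ√T = -0.573350 − 0.253320 = -0.826670
e^{−rT} = e^{−0.0196·0.9377} = 0.981789
N(−d₁) = 0.716796,  N(−d₂) = 0.795788
Put price V = K·e^{−rT}·N(−d₂) − S·N(−d₁) = 27.032834 − 20.392849 = 6.639986
ρ = −K·T·e^{−rT}·N(−d₂) = -25.348689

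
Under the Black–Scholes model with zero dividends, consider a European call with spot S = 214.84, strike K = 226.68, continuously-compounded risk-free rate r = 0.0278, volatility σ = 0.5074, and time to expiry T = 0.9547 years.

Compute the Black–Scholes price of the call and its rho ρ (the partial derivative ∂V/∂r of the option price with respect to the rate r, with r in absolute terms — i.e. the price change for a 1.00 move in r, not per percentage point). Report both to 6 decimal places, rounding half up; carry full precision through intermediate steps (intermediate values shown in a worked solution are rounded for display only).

price = 39.749787
ρ = 80.316956

σ√T = 0.5074·√0.9547 = 0.495774
d₁ = (ln(S/K) + (r+σ²/2)T) / (σ√T) = (ln(214.84/226.68) + (0.0278+0.5074²/2)·0.9547) / 0.495774 = (-0.053646 + 0.149437) / 0.495774 = 0.193215
d₂ = d₁ − σ√T = 0.193215 − 0.495774 = -0.302559
e^{−rT} = e^{−0.0278·0.9547} = 0.973808
N(d₁) = 0.576605,  N(d₂) = 0.381113
Call price V = S·N(d₁) − K·e^{−rT}·N(d₂) = 123.877740 − 84.127952 = 39.749787
ρ = K·T·e^{−rT}·N(d₂) = 80.316956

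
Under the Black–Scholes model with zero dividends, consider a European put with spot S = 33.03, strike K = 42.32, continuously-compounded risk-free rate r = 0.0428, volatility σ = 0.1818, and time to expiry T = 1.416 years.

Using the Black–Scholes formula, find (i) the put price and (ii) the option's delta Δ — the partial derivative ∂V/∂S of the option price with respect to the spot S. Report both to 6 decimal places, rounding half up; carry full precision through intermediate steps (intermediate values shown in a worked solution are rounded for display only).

price = 7.637549
Δ = -0.775577

σ√T = 0.1818·√1.416 = 0.216334
d₁ = (ln(S/K) + (r+σ²/2)T) / (σ√T) = (ln(33.03/42.32) + (0.0428+0.1818²/2)·1.416) / 0.216334 = (-0.247844 + 0.084005) / 0.216334 = -0.757339
d₂ = d₁ − σ√T = -0.757339 − 0.216334 = -0.973673
e^{−rT} = e^{−0.0428·1.416} = 0.941195
N(−d₁) = 0.775577,  N(−d₂) = 0.834891
Put price V = K·e^{−rT}·N(−d₂) − S·N(−d₁) = 33.254845 − 25.617296 = 7.637549
Δ = −N(−d₁) = -0.775577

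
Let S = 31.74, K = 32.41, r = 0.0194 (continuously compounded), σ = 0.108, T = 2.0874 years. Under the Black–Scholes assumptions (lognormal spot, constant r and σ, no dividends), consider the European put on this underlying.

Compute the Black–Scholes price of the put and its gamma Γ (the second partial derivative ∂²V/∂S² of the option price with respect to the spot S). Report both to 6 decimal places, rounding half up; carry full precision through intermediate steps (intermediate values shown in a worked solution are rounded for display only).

price = 1.661896
Γ = 0.078899

σ√T = 0.108·√2.0874 = 0.156037
d₁ = (ln(S/K) + (r+σ²/2)T) / (σ√T) = (ln(31.74/32.41) + (0.0194+0.108²/2)·2.0874) / 0.156037 = (-0.020889 + 0.052669) / 0.156037 = 0.203670
d₂ = d₁ − σ√T = 0.203670 − 0.156037 = 0.047633
e^{−rT} = e^{−0.0194·2.0874} = 0.960313
N(−d₁) = 0.419306,  N(−d₂) = 0.481004
Put price V = K·e^{−rT}·N(−d₂) − S·N(−d₁) = 14.970660 − 13.308763 = 1.661896
φ(d₁) = (1/√(2π))·e^{−d₁²/2} = 0.390753
Γ = φ(d₁) / (S·σ·√T) = 0.078899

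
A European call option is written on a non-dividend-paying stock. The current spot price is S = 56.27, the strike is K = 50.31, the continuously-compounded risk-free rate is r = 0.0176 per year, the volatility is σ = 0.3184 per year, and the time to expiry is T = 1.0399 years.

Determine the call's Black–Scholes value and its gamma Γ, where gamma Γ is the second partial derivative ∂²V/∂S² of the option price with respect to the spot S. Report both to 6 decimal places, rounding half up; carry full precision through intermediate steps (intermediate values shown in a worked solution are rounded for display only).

σ√T = 0.3184·√1.0399 = 0.324690
d₁ = (ln(S/K) + (r+σ²/2)T) / (σ√T) = (ln(56.27/50.31) + (0.0176+0.3184²/2)·1.0399) / 0.324690 = (0.111958 + 0.071014) / 0.324690 = 0.563527
d₂ = d₁ − σ√T = 0.563527 − 0.324690 = 0.238837
e^{−rT} = e^{−0.0176·1.0399} = 0.981864
N(d₁) = 0.713462,  N(d₂) = 0.594384
Call price V = S·N(d₁) − K·e^{−rT}·N(d₂) = 40.146513 − 29.361146 = 10.785366
φ(d₁) = (1/√(2π))·e^{−d₁²/2} = 0.340371
Γ = φ(d₁) / (S·σ·√T) = 0.018630

price = 10.785366
Γ = 0.018630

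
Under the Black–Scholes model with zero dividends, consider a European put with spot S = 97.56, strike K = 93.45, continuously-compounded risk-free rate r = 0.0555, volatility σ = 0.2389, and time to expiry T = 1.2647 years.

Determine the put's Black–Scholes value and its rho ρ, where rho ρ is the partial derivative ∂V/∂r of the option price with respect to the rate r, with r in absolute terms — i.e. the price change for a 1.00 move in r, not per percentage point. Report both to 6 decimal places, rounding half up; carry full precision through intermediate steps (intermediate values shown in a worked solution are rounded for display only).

price = 5.502298
ρ = -42.638444

σ√T = 0.2389·√1.2647 = 0.268664
d₁ = (ln(S/K) + (r+σ²/2)T) / (σ√T) = (ln(97.56/93.45) + (0.0555+0.2389²/2)·1.2647) / 0.268664 = (0.043041 + 0.106281) / 0.268664 = 0.555795
d₂ = d₁ − σ√T = 0.555795 − 0.268664 = 0.287130
e^{−rT} = e^{−0.0555·1.2647} = 0.932216
N(−d₁) = 0.289176,  N(−d₂) = 0.387006
Put price V = K·e^{−rT}·N(−d₂) − S·N(−d₁) = 33.714275 − 28.211977 = 5.502298
ρ = −K·T·e^{−rT}·N(−d₂) = -42.638444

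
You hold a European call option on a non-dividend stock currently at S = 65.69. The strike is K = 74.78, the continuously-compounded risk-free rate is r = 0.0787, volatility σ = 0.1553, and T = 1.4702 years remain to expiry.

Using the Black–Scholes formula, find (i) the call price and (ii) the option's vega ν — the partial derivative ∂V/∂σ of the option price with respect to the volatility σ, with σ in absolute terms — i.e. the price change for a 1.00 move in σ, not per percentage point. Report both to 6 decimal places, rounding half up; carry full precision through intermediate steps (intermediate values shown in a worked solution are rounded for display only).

price = 4.515765
ν = 31.769304

σ√T = 0.1553·√1.4702 = 0.188304
d₁ = (ln(S/K) + (r+σ²/2)T) / (σ√T) = (ln(65.69/74.78) + (0.0787+0.1553²/2)·1.4702) / 0.188304 = (-0.129604 + 0.133434) / 0.188304 = 0.020340
d₂ = d₁ − σ√T = 0.020340 − 0.188304 = -0.167964
e^{−rT} = e^{−0.0787·1.4702} = 0.890738
N(d₁) = 0.508114,  N(d₂) = 0.433306
Call price V = S·N(d₁) − K·e^{−rT}·N(d₂) = 33.378015 − 28.862250 = 4.515765
φ(d₁) = (1/√(2π))·e^{−d₁²/2} = 0.398860
ν = S·φ(d₁)·√T = 31.769304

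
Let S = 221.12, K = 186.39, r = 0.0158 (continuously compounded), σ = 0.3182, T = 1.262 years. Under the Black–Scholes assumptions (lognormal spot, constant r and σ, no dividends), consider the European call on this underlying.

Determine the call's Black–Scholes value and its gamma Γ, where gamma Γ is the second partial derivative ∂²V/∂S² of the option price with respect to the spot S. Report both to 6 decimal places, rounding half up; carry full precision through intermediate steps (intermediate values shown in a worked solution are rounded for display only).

σ√T = 0.3182·√1.262 = 0.357462
d₁ = (ln(S/K) + (r+σ²/2)T) / (σ√T) = (ln(221.12/186.39) + (0.0158+0.3182²/2)·1.262) / 0.357462 = (0.170864 + 0.083829) / 0.357462 = 0.712505
d₂ = d₁ − σ√T = 0.712505 − 0.357462 = 0.355043
e^{−rT} = e^{−0.0158·1.262} = 0.980258
N(d₁) = 0.761924,  N(d₂) = 0.638721
Call price V = S·N(d₁) − K·e^{−rT}·N(d₂) = 168.476617 − 116.700937 = 51.775680
φ(d₁) = (1/√(2π))·e^{−d₁²/2} = 0.309508
Γ = φ(d₁) / (S·σ·√T) = 0.003916

price = 51.775680
Γ = 0.003916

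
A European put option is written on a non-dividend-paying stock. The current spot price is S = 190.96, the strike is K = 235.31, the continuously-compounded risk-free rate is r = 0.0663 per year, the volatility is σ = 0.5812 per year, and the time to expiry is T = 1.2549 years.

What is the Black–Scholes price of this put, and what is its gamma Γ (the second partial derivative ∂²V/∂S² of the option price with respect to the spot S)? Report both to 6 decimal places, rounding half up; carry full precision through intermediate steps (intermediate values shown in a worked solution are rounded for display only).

σ√T = 0.5812·√1.2549 = 0.651074
d₁ = (ln(S/K) + (r+σ²/2)T) / (σ√T) = (ln(190.96/235.31) + (0.0663+0.5812²/2)·1.2549) / 0.651074 = (-0.208840 + 0.295148) / 0.651074 = 0.132563
d₂ = d₁ − σ√T = 0.132563 − 0.651074 = -0.518510
e^{−rT} = e^{−0.0663·1.2549} = 0.920167
N(−d₁) = 0.447269,  N(−d₂) = 0.697949
Put price V = K·e^{−rT}·N(−d₂) − S·N(−d₁) = 151.123062 − 85.410552 = 65.712510
φ(d₁) = (1/√(2π))·e^{−d₁²/2} = 0.395452
Γ = φ(d₁) / (S·σ·√T) = 0.003181

price = 65.712510
Γ = 0.003181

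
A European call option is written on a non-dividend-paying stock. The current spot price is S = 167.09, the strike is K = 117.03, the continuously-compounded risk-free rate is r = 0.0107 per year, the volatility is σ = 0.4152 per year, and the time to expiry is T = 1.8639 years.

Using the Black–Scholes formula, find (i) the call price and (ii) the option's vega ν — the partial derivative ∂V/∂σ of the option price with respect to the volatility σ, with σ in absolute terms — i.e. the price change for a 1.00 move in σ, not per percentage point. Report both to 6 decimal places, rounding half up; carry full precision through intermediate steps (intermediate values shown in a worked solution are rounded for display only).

σ√T = 0.4152·√1.8639 = 0.566851
d₁ = (ln(S/K) + (r+σ²/2)T) / (σ√T) = (ln(167.09/117.03) + (0.0107+0.4152²/2)·1.8639) / 0.566851 = (0.356102 + 0.180604) / 0.566851 = 0.946821
d₂ = d₁ − σ√T = 0.946821 − 0.566851 = 0.379970
e^{−rT} = e^{−0.0107·1.8639} = 0.980254
N(d₁) = 0.828135,  N(d₂) = 0.648016
Call price V = S·N(d₁) − K·e^{−rT}·N(d₂) = 138.373058 − 74.339829 = 64.033228
φ(d₁) = (1/√(2π))·e^{−d₁²/2} = 0.254826
ν = S·φ(d₁)·√T = 58.130764

price = 64.033228
ν = 58.130764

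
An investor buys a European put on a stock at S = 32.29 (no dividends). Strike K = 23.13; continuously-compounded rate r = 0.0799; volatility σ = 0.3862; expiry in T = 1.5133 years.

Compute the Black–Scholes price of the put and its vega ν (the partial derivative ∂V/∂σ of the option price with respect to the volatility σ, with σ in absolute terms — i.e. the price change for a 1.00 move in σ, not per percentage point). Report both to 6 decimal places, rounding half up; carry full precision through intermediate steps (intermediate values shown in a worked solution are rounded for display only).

σ√T = 0.3862·√1.5133 = 0.475089
d₁ = (ln(S/K) + (r+σ²/2)T) / (σ√T) = (ln(32.29/23.13) + (0.0799+0.3862²/2)·1.5133) / 0.475089 = (0.333627 + 0.233767) / 0.475089 = 1.194291
d₂ = d₁ − σ√T = 1.194291 − 0.475089 = 0.719203
e^{−rT} = e^{−0.0799·1.5133} = 0.886111
N(−d₁) = 0.116182,  N(−d₂) = 0.236008
Put price V = K·e^{−rT}·N(−d₂) − S·N(−d₁) = 4.837163 − 3.751517 = 1.085646
φ(d₁) = (1/√(2π))·e^{−d₁²/2} = 0.195518
ν = S·φ(d₁)·√T = 7.766343

price = 1.085646
ν = 7.766343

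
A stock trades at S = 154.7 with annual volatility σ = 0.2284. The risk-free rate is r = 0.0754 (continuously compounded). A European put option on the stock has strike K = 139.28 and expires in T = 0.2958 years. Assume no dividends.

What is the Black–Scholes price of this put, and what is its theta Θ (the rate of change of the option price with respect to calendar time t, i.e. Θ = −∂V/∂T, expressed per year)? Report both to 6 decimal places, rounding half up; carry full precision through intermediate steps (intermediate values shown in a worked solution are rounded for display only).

price = 1.430883
Θ = -5.454546

σ√T = 0.2284·√0.2958 = 0.124221
d₁ = (ln(S/K) + (r+σ²/2)T) / (σ√T) = (ln(154.7/139.28) + (0.0754+0.2284²/2)·0.2958) / 0.124221 = (0.105001 + 0.030019) / 0.124221 = 1.086935
d₂ = d₁ − σ√T = 1.086935 − 0.124221 = 0.962714
e^{−rT} = e^{−0.0754·0.2958} = 0.977944
N(−d₁) = 0.138533,  N(−d₂) = 0.167846
Put price V = K·e^{−rT}·N(−d₂) − S·N(−d₁) = 22.861899 − 21.431016 = 1.430883
φ(d₁) = (1/√(2π))·e^{−d₁²/2} = 0.220987
Θ = −S·φ(d₁)·σ/(2√T) + r·K·e^{−rT}·N(−d₂) = −7.178333 + 1.723787 = -5.454546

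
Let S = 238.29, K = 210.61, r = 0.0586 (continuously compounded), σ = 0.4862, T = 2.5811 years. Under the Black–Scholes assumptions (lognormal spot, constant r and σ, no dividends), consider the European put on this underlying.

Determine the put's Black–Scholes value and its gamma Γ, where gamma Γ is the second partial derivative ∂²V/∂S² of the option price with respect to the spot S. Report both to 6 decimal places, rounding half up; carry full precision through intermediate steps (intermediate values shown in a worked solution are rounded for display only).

price = 38.769350
Γ = 0.001627

σ√T = 0.4862·√2.5811 = 0.781119
d₁ = (ln(S/K) + (r+σ²/2)T) / (σ√T) = (ln(238.29/210.61) + (0.0586+0.4862²/2)·2.5811) / 0.781119 = (0.123480 + 0.456326) / 0.781119 = 0.742276
d₂ = d₁ − σ√T = 0.742276 − 0.781119 = -0.038843
e^{−rT} = e^{−0.0586·2.5811} = 0.859631
N(−d₁) = 0.228960,  N(−d₂) = 0.515492
Put price V = K·e^{−rT}·N(−d₂) − S·N(−d₁) = 93.328210 − 54.558860 = 38.769350
φ(d₁) = (1/√(2π))·e^{−d₁²/2} = 0.302878
Γ = φ(d₁) / (S·σ·√T) = 0.001627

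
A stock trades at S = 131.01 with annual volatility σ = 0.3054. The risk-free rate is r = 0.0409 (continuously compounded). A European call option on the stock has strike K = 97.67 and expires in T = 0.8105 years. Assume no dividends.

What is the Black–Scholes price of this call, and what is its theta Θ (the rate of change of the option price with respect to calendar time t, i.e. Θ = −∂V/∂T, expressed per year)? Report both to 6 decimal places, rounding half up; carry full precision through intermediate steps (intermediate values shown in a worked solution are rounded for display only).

price = 38.269832
Θ = -6.977352

σ√T = 0.3054·√0.8105 = 0.274945
d₁ = (ln(S/K) + (r+σ²/2)T) / (σ√T) = (ln(131.01/97.67) + (0.0409+0.3054²/2)·0.8105) / 0.274945 = (0.293679 + 0.070947) / 0.274945 = 1.326179
d₂ = d₁ − σ√T = 1.326179 − 0.274945 = 1.051234
e^{−rT} = e^{−0.0409·0.8105} = 0.967394
N(d₁) = 0.907610,  N(d₂) = 0.853424
Call price V = S·N(d₁) − K·e^{−rT}·N(d₂) = 118.905954 − 80.636122 = 38.269832
φ(d₁) = (1/√(2π))·e^{−d₁²/2} = 0.165578
Θ = −S·φ(d₁)·σ/(2√T) − r·K·e^{−rT}·N(d₂) = −3.679335 − 3.298017 = -6.977352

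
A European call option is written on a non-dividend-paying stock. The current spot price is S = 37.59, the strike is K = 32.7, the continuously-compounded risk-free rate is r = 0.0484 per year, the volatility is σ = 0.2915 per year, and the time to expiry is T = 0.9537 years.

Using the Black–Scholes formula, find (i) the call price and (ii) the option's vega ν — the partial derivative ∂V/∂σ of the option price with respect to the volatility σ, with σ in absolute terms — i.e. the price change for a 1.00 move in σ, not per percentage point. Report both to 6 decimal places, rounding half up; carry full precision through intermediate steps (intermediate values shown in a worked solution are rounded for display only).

σ√T = 0.2915·√0.9537 = 0.284672
d₁ = (ln(S/K) + (r+σ²/2)T) / (σ√T) = (ln(37.59/32.7) + (0.0484+0.2915²/2)·0.9537) / 0.284672 = (0.139363 + 0.086678) / 0.284672 = 0.794041
d₂ = d₁ − σ√T = 0.794041 − 0.284672 = 0.509369
e^{−rT} = e^{−0.0484·0.9537} = 0.954890
N(d₁) = 0.786414,  N(d₂) = 0.694753
Call price V = S·N(d₁) − K·e^{−rT}·N(d₂) = 29.561310 − 21.693604 = 7.867706
φ(d₁) = (1/√(2π))·e^{−d₁²/2} = 0.291071
ν = S·φ(d₁)·√T = 10.685054

price = 7.867706
ν = 10.685054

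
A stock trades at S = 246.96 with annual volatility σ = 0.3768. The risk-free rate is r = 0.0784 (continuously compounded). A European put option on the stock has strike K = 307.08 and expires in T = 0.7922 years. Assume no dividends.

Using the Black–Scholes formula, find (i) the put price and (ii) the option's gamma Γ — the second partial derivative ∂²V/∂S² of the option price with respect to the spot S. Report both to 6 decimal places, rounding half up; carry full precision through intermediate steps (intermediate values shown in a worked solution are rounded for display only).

price = 60.207652
Γ = 0.004609

σ√T = 0.3768·√0.7922 = 0.335373
d₁ = (ln(S/K) + (r+σ²/2)T) / (σ√T) = (ln(246.96/307.08) + (0.0784+0.3768²/2)·0.7922) / 0.335373 = (-0.217882 + 0.118346) / 0.335373 = -0.296791
d₂ = d₁ − σ√T = -0.296791 − 0.335373 = -0.632165
e^{−rT} = e^{−0.0784·0.7922} = 0.939781
N(−d₁) = 0.616687,  N(−d₂) = 0.736360
Put price V = K·e^{−rT}·N(−d₂) − S·N(−d₁) = 212.504698 − 152.297046 = 60.207652
φ(d₁) = (1/√(2π))·e^{−d₁²/2} = 0.381753
Γ = φ(d₁) / (S·σ·√T) = 0.004609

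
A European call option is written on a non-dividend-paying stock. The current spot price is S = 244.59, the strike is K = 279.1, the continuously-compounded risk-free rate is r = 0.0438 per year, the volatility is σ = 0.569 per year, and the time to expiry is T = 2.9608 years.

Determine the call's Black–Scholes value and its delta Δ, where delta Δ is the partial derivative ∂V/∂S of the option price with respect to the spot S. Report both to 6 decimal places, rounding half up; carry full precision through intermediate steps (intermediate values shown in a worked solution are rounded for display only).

price = 91.677294
Δ = 0.686937

σ√T = 0.569·√2.9608 = 0.979077
d₁ = (ln(S/K) + (r+σ²/2)T) / (σ√T) = (ln(244.59/279.1) + (0.0438+0.569²/2)·2.9608) / 0.979077 = (-0.131987 + 0.608979) / 0.979077 = 0.487185
d₂ = d₁ − σ√T = 0.487185 − 0.979077 = -0.491891
e^{−rT} = e^{−0.0438·2.9608} = 0.878374
N(d₁) = 0.686937,  N(d₂) = 0.311398
Call price V = S·N(d₁) − K·e^{−rT}·N(d₂) = 168.017809 − 76.340516 = 91.677294
Δ = N(d₁) = 0.686937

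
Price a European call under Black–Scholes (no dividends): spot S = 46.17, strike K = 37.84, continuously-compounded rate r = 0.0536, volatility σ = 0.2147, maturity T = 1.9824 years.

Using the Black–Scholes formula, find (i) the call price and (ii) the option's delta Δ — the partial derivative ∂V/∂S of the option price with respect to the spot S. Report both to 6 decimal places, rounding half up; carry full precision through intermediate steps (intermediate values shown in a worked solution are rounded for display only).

price = 13.117374
Δ = 0.877145

σ√T = 0.2147·√1.9824 = 0.302293
d₁ = (ln(S/K) + (r+σ²/2)T) / (σ√T) = (ln(46.17/37.84) + (0.0536+0.2147²/2)·1.9824) / 0.302293 = (0.198963 + 0.151947) / 0.302293 = 1.160830
d₂ = d₁ − σ√T = 1.160830 − 0.302293 = 0.858538
e^{−rT} = e^{−0.0536·1.9824} = 0.899194
N(d₁) = 0.877145,  N(d₂) = 0.804702
Call price V = S·N(d₁) − K·e^{−rT}·N(d₂) = 40.497764 − 27.380390 = 13.117374
Δ = N(d₁) = 0.877145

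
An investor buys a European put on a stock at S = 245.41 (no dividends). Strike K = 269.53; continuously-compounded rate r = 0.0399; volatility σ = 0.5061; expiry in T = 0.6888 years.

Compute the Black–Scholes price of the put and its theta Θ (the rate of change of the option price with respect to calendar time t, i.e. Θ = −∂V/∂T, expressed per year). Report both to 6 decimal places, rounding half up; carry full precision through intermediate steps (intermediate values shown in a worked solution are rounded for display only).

σ√T = 0.5061·√0.6888 = 0.420033
d₁ = (ln(S/K) + (r+σ²/2)T) / (σ√T) = (ln(245.41/269.53) + (0.0399+0.5061²/2)·0.6888) / 0.420033 = (-0.093749 + 0.115697) / 0.420033 = 0.052252
d₂ = d₁ − σ√T = 0.052252 − 0.420033 = -0.367781
e^{−rT} = e^{−0.0399·0.6888} = 0.972891
N(−d₁) = 0.479164,  N(−d₂) = 0.643482
Put price V = K·e^{−rT}·N(−d₂) − S·N(−d₁) = 168.735923 − 117.591668 = 51.144256
φ(d₁) = (1/√(2π))·e^{−d₁²/2} = 0.398398
Θ = −S·φ(d₁)·σ/(2√T) + r·K·e^{−rT}·N(−d₂) = −29.810498 + 6.732563 = -23.077935

price = 51.144256
Θ = -23.077935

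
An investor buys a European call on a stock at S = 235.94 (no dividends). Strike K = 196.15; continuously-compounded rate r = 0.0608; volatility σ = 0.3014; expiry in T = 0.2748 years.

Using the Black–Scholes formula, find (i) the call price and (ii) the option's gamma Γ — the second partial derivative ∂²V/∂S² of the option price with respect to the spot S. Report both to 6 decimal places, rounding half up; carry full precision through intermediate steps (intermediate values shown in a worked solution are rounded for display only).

σ√T = 0.3014·√0.2748 = 0.157998
d₁ = (ln(S/K) + (r+σ²/2)T) / (σ√T) = (ln(235.94/196.15) + (0.0608+0.3014²/2)·0.2748) / 0.157998 = (0.184698 + 0.029190) / 0.157998 = 1.353735
d₂ = d₁ − σ√T = 1.353735 − 0.157998 = 1.195737
e^{−rT} = e^{−0.0608·0.2748} = 0.983431
N(d₁) = 0.912089,  N(d₂) = 0.884100
Call price V = S·N(d₁) − K·e^{−rT}·N(d₂) = 215.198393 − 170.542940 = 44.655453
φ(d₁) = (1/√(2π))·e^{−d₁²/2} = 0.159576
Γ = φ(d₁) / (S·σ·√T) = 0.004281

price = 44.655453
Γ = 0.004281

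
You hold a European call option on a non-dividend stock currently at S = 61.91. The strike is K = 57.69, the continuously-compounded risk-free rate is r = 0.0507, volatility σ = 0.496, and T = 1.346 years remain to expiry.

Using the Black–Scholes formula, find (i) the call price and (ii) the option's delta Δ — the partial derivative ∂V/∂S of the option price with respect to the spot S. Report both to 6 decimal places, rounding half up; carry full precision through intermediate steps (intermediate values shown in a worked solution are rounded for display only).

σ√T = 0.496·√1.346 = 0.575446
d₁ = (ln(S/K) + (r+σ²/2)T) / (σ√T) = (ln(61.91/57.69) + (0.0507+0.496²/2)·1.346) / 0.575446 = (0.070598 + 0.233811) / 0.575446 = 0.528997
d₂ = d₁ − σ√T = 0.528997 − 0.575446 = -0.046449
e^{−rT} = e^{−0.0507·1.346} = 0.934034
N(d₁) = 0.701596,  N(d₂) = 0.481476
Call price V = S·N(d₁) − K·e^{−rT}·N(d₂) = 43.435819 − 25.944079 = 17.491740
Δ = N(d₁) = 0.701596

price = 17.491740
Δ = 0.701596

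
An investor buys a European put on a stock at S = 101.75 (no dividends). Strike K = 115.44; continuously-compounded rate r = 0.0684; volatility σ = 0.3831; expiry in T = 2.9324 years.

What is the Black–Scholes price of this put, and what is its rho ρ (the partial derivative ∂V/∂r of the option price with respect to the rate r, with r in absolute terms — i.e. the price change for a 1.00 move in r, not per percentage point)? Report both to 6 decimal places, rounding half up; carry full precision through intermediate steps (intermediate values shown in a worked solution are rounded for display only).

σ√T = 0.3831·√2.9324 = 0.656030
d₁ = (ln(S/K) + (r+σ²/2)T) / (σ√T) = (ln(101.75/115.44) + (0.0684+0.3831²/2)·2.9324) / 0.656030 = (-0.126232 + 0.415764) / 0.656030 = 0.441339
d₂ = d₁ − σ√T = 0.441339 − 0.656030 = -0.214691
e^{−rT} = e^{−0.0684·2.9324} = 0.818259
N(−d₁) = 0.329484,  N(−d₂) = 0.584996
Put price V = K·e^{−rT}·N(−d₂) − S·N(−d₁) = 55.258611 − 33.524968 = 21.733643
ρ = −K·T·e^{−rT}·N(−d₂) = -162.040352

price = 21.733643
ρ = -162.040352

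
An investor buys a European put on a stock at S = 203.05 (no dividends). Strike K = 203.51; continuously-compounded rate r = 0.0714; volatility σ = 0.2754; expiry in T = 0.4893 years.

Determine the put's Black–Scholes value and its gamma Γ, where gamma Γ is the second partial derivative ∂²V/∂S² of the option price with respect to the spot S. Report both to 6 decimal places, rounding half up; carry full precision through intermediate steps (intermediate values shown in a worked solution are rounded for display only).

price = 12.286241
Γ = 0.009845

σ√T = 0.2754·√0.4893 = 0.192642
d₁ = (ln(S/K) + (r+σ²/2)T) / (σ√T) = (ln(203.05/203.51) + (0.0714+0.2754²/2)·0.4893) / 0.192642 = (-0.002263 + 0.053492) / 0.192642 = 0.265926
d₂ = d₁ − σ√T = 0.265926 − 0.192642 = 0.073284
e^{−rT} = e^{−0.0714·0.4893} = 0.965667
N(−d₁) = 0.395148,  N(−d₂) = 0.470790
Put price V = K·e^{−rT}·N(−d₂) − S·N(−d₁) = 92.521036 − 80.234795 = 12.286241
φ(d₁) = (1/√(2π))·e^{−d₁²/2} = 0.385083
Γ = φ(d₁) / (S·σ·√T) = 0.009845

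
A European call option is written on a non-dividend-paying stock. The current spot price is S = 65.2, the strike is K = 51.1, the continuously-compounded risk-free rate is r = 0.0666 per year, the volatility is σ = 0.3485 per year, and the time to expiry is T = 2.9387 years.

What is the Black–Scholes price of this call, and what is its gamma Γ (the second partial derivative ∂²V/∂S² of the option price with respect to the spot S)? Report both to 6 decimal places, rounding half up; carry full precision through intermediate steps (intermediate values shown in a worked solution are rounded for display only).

price = 27.282544
Γ = 0.006000

σ√T = 0.3485·√2.9387 = 0.597421
d₁ = (ln(S/K) + (r+σ²/2)T) / (σ√T) = (ln(65.2/51.1) + (0.0666+0.3485²/2)·2.9387) / 0.597421 = (0.243675 + 0.374173) / 0.597421 = 1.034193
d₂ = d₁ − σ√T = 1.034193 − 0.597421 = 0.436772
e^{−rT} = e^{−0.0666·2.9387} = 0.822245
N(d₁) = 0.849477,  N(d₂) = 0.668862
Call price V = S·N(d₁) − K·e^{−rT}·N(d₂) = 55.385896 − 28.103352 = 27.282544
φ(d₁) = (1/√(2π))·e^{−d₁²/2} = 0.233700
Γ = φ(d₁) / (S·σ·√T) = 0.006000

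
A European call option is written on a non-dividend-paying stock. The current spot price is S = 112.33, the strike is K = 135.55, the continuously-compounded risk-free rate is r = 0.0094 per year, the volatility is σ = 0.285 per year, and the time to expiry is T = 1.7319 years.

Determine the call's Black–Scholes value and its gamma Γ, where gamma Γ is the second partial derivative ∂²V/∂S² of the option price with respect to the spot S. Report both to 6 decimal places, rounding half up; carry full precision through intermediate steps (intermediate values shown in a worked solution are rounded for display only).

price = 9.611296
Γ = 0.009130

σ√T = 0.285·√1.7319 = 0.375065
d₁ = (ln(S/K) + (r+σ²/2)T) / (σ√T) = (ln(112.33/135.55) + (0.0094+0.285²/2)·1.7319) / 0.375065 = (-0.187900 + 0.086617) / 0.375065 = -0.270041
d₂ = d₁ − σ√T = -0.270041 − 0.375065 = -0.645106
e^{−rT} = e^{−0.0094·1.7319} = 0.983852
N(d₁) = 0.393564,  N(d₂) = 0.259429
Call price V = S·N(d₁) − K·e^{−rT}·N(d₂) = 44.209073 − 34.597777 = 9.611296
φ(d₁) = (1/√(2π))·e^{−d₁²/2} = 0.384658
Γ = φ(d₁) / (S·σ·√T) = 0.009130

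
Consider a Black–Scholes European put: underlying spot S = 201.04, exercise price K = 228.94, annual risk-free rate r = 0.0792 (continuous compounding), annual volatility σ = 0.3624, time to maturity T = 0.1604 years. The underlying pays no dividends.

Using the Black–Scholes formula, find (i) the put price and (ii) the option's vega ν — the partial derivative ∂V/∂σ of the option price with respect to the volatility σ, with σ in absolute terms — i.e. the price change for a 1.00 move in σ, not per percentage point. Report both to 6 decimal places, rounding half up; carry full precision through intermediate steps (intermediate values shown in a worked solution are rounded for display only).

σ√T = 0.3624·√0.1604 = 0.145141
d₁ = (ln(S/K) + (r+σ²/2)T) / (σ√T) = (ln(201.04/228.94) + (0.0792+0.3624²/2)·0.1604) / 0.145141 = (-0.129956 + 0.023237) / 0.145141 = -0.735281
d₂ = d₁ − σ√T = -0.735281 − 0.145141 = -0.880422
e^{−rT} = e^{−0.0792·0.1604} = 0.987377
N(−d₁) = 0.768916,  N(−d₂) = 0.810685
Put price V = K·e^{−rT}·N(−d₂) − S·N(−d₁) = 183.255251 − 154.582808 = 28.672443
φ(d₁) = (1/√(2π))·e^{−d₁²/2} = 0.304447
ν = S·φ(d₁)·√T = 24.513018

price = 28.672443
ν = 24.513018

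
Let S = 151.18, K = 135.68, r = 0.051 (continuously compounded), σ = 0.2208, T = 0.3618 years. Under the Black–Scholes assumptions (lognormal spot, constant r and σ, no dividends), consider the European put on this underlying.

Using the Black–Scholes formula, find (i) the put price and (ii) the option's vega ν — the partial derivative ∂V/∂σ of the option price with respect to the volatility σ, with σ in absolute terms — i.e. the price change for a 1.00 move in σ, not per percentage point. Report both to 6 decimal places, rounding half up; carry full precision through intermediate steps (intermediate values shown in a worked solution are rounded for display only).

σ√T = 0.2208·√0.3618 = 0.132811
d₁ = (ln(S/K) + (r+σ²/2)T) / (σ√T) = (ln(151.18/135.68) + (0.051+0.2208²/2)·0.3618) / 0.132811 = (0.108172 + 0.027271) / 0.132811 = 1.019820
d₂ = d₁ − σ√T = 1.019820 − 0.132811 = 0.887010
e^{−rT} = e^{−0.051·0.3618} = 0.981717
N(−d₁) = 0.153907,  N(−d₂) = 0.187537
Put price V = K·e^{−rT}·N(−d₂) − S·N(−d₁) = 24.979798 − 23.267631 = 1.712167
φ(d₁) = (1/√(2π))·e^{−d₁²/2} = 0.237175
ν = S·φ(d₁)·√T = 21.567421

price = 1.712167
ν = 21.567421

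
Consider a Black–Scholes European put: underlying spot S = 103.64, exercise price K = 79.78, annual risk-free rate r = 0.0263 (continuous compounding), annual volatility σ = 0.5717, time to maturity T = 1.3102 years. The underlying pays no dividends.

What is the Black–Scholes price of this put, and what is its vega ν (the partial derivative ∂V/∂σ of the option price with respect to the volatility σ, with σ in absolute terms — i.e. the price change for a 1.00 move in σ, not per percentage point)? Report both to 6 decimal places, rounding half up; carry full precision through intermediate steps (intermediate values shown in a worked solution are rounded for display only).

price = 12.124613
ν = 34.921961

σ√T = 0.5717·√1.3102 = 0.654391
d₁ = (ln(S/K) + (r+σ²/2)T) / (σ√T) = (ln(103.64/79.78) + (0.0263+0.5717²/2)·1.3102) / 0.654391 = (0.261651 + 0.248572) / 0.654391 = 0.779691
d₂ = d₁ − σ√T = 0.779691 − 0.654391 = 0.125300
e^{−rT} = e^{−0.0263·1.3102} = 0.966129
N(−d₁) = 0.217786,  N(−d₂) = 0.450143
Put price V = K·e^{−rT}·N(−d₂) − S·N(−d₁) = 34.696001 − 22.571388 = 12.124613
φ(d₁) = (1/√(2π))·e^{−d₁²/2} = 0.294376
ν = S·φ(d₁)·√T = 34.921961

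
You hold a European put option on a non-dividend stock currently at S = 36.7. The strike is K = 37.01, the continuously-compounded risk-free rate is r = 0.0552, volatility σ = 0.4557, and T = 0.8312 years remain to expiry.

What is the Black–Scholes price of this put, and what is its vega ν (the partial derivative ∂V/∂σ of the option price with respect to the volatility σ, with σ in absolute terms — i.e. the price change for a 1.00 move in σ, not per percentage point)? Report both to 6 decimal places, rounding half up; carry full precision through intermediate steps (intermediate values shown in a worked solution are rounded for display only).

σ√T = 0.4557·√0.8312 = 0.415462
d₁ = (ln(S/K) + (r+σ²/2)T) / (σ√T) = (ln(36.7/37.01) + (0.0552+0.4557²/2)·0.8312) / 0.415462 = (-0.008411 + 0.132187) / 0.415462 = 0.297922
d₂ = d₁ − σ√T = 0.297922 − 0.415462 = -0.117541
e^{−rT} = e^{−0.0552·0.8312} = 0.955154
N(−d₁) = 0.382881,  N(−d₂) = 0.546784
Put price V = K·e^{−rT}·N(−d₂) − S·N(−d₁) = 19.328965 − 14.051746 = 5.277218
φ(d₁) = (1/√(2π))·e^{−d₁²/2} = 0.381625
ν = S·φ(d₁)·√T = 12.768958

price = 5.277218
ν = 12.768958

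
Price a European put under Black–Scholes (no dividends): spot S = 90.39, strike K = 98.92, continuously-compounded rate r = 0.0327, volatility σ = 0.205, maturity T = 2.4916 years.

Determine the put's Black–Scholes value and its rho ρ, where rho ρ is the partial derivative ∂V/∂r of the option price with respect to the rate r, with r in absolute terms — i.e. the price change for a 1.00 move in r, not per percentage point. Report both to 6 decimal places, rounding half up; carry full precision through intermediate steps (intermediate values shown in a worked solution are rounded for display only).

price = 12.067998
ρ = -130.592592

σ√T = 0.205·√2.4916 = 0.323588
d₁ = (ln(S/K) + (r+σ²/2)T) / (σ√T) = (ln(90.39/98.92) + (0.0327+0.205²/2)·2.4916) / 0.323588 = (-0.090178 + 0.133830) / 0.323588 = 0.134901
d₂ = d₁ − σ√T = 0.134901 − 0.323588 = -0.188688
e^{−rT} = e^{−0.0327·2.4916} = 0.921755
N(−d₁) = 0.446345,  N(−d₂) = 0.574831
Put price V = K·e^{−rT}·N(−d₂) − S·N(−d₁) = 52.413145 − 40.345147 = 12.067998
ρ = −K·T·e^{−rT}·N(−d₂) = -130.592592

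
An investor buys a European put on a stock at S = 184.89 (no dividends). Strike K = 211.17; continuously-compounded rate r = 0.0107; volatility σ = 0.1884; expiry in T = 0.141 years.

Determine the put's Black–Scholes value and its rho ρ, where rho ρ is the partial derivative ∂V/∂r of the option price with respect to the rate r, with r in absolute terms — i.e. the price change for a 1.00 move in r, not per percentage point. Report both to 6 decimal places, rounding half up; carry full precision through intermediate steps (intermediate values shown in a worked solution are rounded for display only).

price = 26.133955
ρ = -28.861960

σ√T = 0.1884·√0.141 = 0.070744
d₁ = (ln(S/K) + (r+σ²/2)T) / (σ√T) = (ln(184.89/211.17) + (0.0107+0.1884²/2)·0.141) / 0.070744 = (-0.132902 + 0.004011) / 0.070744 = -1.821937
d₂ = d₁ − σ√T = -1.821937 − 0.070744 = -1.892681
e^{−rT} = e^{−0.0107·0.141} = 0.998492
N(−d₁) = 0.965768,  N(−d₂) = 0.970800
Put price V = K·e^{−rT}·N(−d₂) − S·N(−d₁) = 204.694753 − 178.560798 = 26.133955
ρ = −K·T·e^{−rT}·N(−d₂) = -28.861960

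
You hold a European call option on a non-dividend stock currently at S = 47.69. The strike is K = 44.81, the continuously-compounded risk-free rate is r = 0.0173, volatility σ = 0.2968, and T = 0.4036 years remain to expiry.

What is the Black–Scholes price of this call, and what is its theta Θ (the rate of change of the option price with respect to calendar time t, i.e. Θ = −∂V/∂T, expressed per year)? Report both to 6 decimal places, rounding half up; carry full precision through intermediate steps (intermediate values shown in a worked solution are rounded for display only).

σ√T = 0.2968·√0.4036 = 0.188556
d₁ = (ln(S/K) + (r+σ²/2)T) / (σ√T) = (ln(47.69/44.81) + (0.0173+0.2968²/2)·0.4036) / 0.188556 = (0.062290 + 0.024759) / 0.188556 = 0.461664
d₂ = d₁ − σ√T = 0.461664 − 0.188556 = 0.273108
e^{−rT} = e^{−0.0173·0.4036} = 0.993042
N(d₁) = 0.677839,  N(d₂) = 0.607615
Call price V = S·N(d₁) − K·e^{−rT}·N(d₂) = 32.326131 − 27.037780 = 5.288351
φ(d₁) = (1/√(2π))·e^{−d₁²/2} = 0.358615
Θ = −S·φ(d₁)·σ/(2√T) − r·K·e^{−rT}·N(d₂) = −3.994978 − 0.467754 = -4.462731

price = 5.288351
Θ = -4.462731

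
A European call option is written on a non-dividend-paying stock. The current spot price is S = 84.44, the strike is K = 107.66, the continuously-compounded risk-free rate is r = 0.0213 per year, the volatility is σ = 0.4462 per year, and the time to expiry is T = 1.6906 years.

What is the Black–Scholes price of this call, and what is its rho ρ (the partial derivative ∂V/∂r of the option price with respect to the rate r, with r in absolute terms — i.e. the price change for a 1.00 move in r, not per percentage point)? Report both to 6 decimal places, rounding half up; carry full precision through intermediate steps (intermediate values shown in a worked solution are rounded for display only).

price = 13.091560
ρ = 45.455040

σ√T = 0.4462·√1.6906 = 0.580163
d₁ = (ln(S/K) + (r+σ²/2)T) / (σ√T) = (ln(84.44/107.66) + (0.0213+0.4462²/2)·1.6906) / 0.580163 = (-0.242937 + 0.204304) / 0.580163 = -0.066589
d₂ = d₁ − σ√T = -0.066589 − 0.580163 = -0.646752
e^{−rT} = e^{−0.0213·1.6906} = 0.964631
N(d₁) = 0.473454,  N(d₂) = 0.258896
Call price V = S·N(d₁) − K·e^{−rT}·N(d₂) = 39.978488 − 26.886927 = 13.091560
ρ = K·T·e^{−rT}·N(d₂) = 45.455040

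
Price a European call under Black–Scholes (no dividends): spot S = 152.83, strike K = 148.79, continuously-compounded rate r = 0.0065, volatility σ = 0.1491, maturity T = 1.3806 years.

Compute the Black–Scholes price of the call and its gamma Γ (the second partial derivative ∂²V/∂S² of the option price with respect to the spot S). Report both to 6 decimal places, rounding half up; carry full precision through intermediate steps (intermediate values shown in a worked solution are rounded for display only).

price = 13.382086
Γ = 0.014279

σ√T = 0.1491·√1.3806 = 0.175191
d₁ = (ln(S/K) + (r+σ²/2)T) / (σ√T) = (ln(152.83/148.79) + (0.0065+0.1491²/2)·1.3806) / 0.175191 = (0.026790 + 0.024320) / 0.175191 = 0.291739
d₂ = d₁ − σ√T = 0.291739 − 0.175191 = 0.116549
e^{−rT} = e^{−0.0065·1.3806} = 0.991066
N(d₁) = 0.614757,  N(d₂) = 0.546391
Call price V = S·N(d₁) − K·e^{−rT}·N(d₂) = 93.953326 − 80.571239 = 13.382086
φ(d₁) = (1/√(2π))·e^{−d₁²/2} = 0.382321
Γ = φ(d₁) / (S·σ·√T) = 0.014279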